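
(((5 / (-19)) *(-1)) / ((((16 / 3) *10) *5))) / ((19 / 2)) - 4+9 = 144403 / 28880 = 5.00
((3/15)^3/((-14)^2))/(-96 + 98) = 1/49000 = 0.00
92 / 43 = 2.14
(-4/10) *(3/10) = -3/25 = -0.12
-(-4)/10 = 2/5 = 0.40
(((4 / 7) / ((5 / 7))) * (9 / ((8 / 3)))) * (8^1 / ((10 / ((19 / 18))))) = 57 / 25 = 2.28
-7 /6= -1.17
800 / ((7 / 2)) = 1600 / 7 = 228.57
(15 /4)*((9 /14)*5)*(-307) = -207225 /56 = -3700.45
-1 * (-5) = 5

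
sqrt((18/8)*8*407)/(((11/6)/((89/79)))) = 52.60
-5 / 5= -1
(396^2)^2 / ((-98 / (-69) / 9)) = 7635585564288 / 49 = 155828276822.20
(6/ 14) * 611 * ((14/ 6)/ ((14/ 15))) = 9165/ 14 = 654.64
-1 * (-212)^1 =212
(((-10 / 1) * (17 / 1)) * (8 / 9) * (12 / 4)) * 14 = -19040 / 3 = -6346.67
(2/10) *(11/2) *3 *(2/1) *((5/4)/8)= 33/32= 1.03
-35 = -35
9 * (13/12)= 39/4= 9.75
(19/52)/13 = 19/676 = 0.03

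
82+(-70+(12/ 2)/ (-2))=9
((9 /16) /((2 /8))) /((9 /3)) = 3 /4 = 0.75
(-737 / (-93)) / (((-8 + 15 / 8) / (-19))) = 112024 / 4557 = 24.58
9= 9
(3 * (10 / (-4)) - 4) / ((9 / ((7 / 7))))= -23 / 18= -1.28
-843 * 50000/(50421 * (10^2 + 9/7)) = -14050000/1702309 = -8.25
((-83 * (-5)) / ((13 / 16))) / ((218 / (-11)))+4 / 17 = -615172 / 24089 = -25.54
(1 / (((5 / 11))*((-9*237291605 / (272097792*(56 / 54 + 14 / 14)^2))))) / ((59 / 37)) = -0.73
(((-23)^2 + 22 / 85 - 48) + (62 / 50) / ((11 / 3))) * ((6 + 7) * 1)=29269058 / 4675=6260.76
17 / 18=0.94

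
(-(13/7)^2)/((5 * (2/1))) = -169/490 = -0.34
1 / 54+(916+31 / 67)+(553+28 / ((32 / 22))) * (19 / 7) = 2469.73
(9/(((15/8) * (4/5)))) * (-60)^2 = 21600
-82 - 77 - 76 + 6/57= -4463/19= -234.89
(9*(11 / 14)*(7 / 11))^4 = 6561 / 16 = 410.06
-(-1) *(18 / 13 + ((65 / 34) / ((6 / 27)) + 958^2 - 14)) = 811299829 / 884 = 917759.99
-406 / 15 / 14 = -29 / 15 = -1.93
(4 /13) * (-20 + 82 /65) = -4872 /845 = -5.77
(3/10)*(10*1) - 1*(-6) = 9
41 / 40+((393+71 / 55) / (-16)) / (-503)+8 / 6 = 199796 / 82995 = 2.41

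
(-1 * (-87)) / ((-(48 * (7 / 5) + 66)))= -145 / 222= -0.65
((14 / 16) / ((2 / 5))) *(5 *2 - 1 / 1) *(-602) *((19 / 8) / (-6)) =600495 / 128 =4691.37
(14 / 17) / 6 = 7 / 51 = 0.14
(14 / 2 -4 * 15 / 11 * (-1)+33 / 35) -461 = -172327 / 385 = -447.60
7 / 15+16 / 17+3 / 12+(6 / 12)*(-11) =-3919 / 1020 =-3.84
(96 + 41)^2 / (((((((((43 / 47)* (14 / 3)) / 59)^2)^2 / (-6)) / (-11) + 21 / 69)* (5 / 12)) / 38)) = 5624257.24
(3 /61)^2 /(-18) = -1 /7442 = -0.00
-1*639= -639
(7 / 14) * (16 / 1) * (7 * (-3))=-168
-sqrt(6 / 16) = -sqrt(6) / 4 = -0.61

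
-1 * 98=-98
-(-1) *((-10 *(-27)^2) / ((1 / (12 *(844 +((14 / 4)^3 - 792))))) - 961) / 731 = -8300626 / 731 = -11355.17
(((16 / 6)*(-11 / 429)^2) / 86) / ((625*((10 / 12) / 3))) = 8 / 68128125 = 0.00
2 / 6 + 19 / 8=2.71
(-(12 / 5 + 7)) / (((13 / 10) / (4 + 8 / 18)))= -3760 / 117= -32.14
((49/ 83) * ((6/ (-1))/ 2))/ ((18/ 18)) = -147/ 83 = -1.77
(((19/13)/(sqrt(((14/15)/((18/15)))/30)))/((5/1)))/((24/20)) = 19 * sqrt(210)/182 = 1.51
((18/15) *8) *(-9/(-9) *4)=192/5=38.40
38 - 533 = -495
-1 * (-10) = 10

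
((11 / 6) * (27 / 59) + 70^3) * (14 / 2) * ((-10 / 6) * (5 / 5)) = -1416593465 / 354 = -4001676.45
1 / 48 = 0.02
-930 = -930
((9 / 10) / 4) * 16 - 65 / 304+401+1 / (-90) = 5531851 / 13680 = 404.38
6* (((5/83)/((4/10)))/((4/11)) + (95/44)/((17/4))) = 343515/62084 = 5.53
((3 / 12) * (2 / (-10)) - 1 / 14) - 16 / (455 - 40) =-0.16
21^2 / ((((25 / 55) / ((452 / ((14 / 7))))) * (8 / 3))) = 1644489 / 20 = 82224.45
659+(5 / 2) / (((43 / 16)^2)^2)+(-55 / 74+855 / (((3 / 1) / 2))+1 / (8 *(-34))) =42261923260099 / 34406813264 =1228.30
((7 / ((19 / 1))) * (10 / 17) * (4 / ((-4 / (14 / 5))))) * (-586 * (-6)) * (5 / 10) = -344568 / 323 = -1066.77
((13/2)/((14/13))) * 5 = 845/28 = 30.18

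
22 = 22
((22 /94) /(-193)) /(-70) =11 /634970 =0.00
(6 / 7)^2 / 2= 0.37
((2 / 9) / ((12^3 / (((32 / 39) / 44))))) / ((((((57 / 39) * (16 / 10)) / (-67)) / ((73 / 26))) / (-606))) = 2469955 / 21127392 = 0.12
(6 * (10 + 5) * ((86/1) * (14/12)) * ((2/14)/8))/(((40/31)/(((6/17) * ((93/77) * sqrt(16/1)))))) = 1115721/5236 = 213.09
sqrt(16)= 4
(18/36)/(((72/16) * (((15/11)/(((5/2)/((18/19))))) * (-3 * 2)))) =-209/5832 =-0.04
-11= -11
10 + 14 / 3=44 / 3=14.67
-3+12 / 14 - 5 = -50 / 7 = -7.14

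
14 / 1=14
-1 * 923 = -923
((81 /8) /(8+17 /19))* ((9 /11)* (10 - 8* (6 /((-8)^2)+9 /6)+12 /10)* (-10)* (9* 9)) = 34779861 /29744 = 1169.31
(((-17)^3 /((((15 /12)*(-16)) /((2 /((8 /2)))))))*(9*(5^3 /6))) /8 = 2878.71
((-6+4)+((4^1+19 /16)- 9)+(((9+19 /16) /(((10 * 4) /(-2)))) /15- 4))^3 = -105575672020447 /110592000000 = -954.64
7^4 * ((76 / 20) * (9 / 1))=410571 / 5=82114.20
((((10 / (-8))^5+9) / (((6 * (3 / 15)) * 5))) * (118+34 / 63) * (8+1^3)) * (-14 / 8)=-11371897 / 6144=-1850.89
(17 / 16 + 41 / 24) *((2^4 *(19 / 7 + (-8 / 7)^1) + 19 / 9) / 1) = 32623 / 432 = 75.52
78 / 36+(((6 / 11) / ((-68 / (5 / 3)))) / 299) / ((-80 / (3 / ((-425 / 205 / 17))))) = 58149151 / 26838240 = 2.17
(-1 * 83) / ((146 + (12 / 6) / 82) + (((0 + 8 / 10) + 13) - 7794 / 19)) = 323285 / 975254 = 0.33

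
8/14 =4/7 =0.57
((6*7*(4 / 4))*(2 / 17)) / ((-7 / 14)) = -168 / 17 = -9.88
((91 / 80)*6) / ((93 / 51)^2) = 78897 / 38440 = 2.05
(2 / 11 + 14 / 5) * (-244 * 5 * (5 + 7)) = -43653.82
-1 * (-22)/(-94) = -0.23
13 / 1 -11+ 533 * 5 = 2667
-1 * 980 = -980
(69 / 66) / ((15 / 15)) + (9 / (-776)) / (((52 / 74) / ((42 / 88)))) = 921103 / 887744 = 1.04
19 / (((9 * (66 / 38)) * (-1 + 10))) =361 / 2673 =0.14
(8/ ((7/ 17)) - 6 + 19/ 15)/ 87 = 1543/ 9135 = 0.17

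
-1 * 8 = -8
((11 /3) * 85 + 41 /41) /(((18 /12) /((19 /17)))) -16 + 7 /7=33349 /153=217.97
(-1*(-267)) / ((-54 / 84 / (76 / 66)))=-478.26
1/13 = 0.08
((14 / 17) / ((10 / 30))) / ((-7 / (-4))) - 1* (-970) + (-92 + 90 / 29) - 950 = -33270 / 493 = -67.48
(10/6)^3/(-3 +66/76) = -2.17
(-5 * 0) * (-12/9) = 0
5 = 5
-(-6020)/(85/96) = 6799.06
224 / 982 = 112 / 491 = 0.23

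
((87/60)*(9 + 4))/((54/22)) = 4147/540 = 7.68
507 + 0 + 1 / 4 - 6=2005 / 4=501.25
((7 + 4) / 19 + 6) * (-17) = -111.84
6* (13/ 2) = 39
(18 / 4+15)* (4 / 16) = 39 / 8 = 4.88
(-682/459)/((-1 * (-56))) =-341/12852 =-0.03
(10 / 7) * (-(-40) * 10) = 4000 / 7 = 571.43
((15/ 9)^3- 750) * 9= -20125/ 3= -6708.33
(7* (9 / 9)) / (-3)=-7 / 3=-2.33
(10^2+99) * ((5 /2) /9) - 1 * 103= -859 /18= -47.72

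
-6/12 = -1/2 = -0.50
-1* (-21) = 21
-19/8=-2.38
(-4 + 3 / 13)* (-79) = 3871 / 13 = 297.77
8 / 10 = 4 / 5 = 0.80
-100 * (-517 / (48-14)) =25850 / 17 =1520.59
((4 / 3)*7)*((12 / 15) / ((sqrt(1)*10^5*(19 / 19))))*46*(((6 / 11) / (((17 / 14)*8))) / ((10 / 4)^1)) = 1127 / 14609375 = 0.00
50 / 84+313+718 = 43327 / 42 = 1031.60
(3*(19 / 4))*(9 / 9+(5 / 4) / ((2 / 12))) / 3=323 / 8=40.38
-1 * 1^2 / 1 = -1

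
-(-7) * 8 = 56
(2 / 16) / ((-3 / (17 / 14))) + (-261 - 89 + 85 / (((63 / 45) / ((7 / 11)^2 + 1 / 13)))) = -169548341 / 528528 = -320.79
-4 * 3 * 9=-108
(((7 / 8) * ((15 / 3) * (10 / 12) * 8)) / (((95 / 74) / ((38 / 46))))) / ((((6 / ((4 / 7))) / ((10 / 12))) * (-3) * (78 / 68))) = -31450 / 72657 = -0.43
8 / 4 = 2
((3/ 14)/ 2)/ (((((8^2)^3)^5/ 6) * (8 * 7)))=9/ 970544990799738135520913391616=0.00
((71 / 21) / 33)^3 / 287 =357911 / 95517203859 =0.00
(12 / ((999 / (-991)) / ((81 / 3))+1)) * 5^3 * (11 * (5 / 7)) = 13626250 / 1113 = 12242.81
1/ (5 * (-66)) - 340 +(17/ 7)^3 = -36863653/ 113190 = -325.68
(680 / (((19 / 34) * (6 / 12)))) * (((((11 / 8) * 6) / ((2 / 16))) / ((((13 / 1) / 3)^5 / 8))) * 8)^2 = 48716736964853760 / 2619311345131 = 18599.06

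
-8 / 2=-4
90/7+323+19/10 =23643/70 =337.76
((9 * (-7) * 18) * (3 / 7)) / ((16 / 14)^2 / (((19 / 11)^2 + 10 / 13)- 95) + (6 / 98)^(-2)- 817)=427258881 / 483731372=0.88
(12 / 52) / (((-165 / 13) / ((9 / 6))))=-0.03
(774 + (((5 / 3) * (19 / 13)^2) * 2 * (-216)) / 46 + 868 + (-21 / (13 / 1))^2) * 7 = 11278.22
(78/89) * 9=702/89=7.89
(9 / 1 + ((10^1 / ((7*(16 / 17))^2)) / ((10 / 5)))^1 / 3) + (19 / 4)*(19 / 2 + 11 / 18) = 6442543 / 112896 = 57.07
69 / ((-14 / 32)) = -1104 / 7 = -157.71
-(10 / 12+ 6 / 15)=-37 / 30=-1.23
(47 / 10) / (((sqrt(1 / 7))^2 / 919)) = 302351 / 10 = 30235.10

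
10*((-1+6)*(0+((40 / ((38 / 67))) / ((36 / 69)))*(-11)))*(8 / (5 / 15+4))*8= -271216000 / 247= -1098040.49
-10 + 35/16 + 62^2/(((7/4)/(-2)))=-492907/112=-4400.96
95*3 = 285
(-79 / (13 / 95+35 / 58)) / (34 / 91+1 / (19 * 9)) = -1354709538 / 4817299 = -281.22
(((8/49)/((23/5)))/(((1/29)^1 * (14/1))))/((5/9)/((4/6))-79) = -3480/3699941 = -0.00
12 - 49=-37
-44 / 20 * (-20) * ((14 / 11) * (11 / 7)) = 88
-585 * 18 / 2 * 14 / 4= -36855 / 2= -18427.50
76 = 76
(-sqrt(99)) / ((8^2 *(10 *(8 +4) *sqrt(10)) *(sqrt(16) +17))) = -sqrt(110) / 537600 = -0.00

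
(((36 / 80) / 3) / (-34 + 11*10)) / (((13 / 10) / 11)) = 33 / 1976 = 0.02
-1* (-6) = 6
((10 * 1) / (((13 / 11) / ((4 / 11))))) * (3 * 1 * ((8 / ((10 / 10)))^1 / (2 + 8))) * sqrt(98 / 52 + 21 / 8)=24 * sqrt(12194) / 169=15.68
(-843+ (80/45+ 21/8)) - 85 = -923.60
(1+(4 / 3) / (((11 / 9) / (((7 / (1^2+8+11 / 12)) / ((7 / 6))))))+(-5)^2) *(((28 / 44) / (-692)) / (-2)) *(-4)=-17449 / 355861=-0.05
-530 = -530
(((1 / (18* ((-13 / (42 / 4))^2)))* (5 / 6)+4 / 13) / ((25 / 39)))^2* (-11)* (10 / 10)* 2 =-6.11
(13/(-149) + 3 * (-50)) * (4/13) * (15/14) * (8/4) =-1341780/13559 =-98.96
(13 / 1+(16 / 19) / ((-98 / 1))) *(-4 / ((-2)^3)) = 12095 / 1862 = 6.50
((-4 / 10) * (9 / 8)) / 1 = -9 / 20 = -0.45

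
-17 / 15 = -1.13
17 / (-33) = -17 / 33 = -0.52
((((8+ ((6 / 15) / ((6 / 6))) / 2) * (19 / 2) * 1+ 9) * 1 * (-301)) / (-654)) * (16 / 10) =523138 / 8175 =63.99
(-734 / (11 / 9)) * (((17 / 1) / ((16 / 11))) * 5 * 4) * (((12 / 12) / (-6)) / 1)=23396.25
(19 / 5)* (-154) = -2926 / 5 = -585.20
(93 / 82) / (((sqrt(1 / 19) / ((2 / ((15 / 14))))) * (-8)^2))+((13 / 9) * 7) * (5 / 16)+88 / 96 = 217 * sqrt(19) / 6560+587 / 144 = 4.22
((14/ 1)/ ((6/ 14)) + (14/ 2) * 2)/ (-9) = -140/ 27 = -5.19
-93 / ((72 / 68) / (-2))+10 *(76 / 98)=26963 / 147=183.42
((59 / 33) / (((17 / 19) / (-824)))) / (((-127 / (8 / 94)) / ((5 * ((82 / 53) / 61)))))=1514874560 / 10826052897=0.14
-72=-72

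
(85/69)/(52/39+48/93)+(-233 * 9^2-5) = -74678733/3956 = -18877.33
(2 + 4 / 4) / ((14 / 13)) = 39 / 14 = 2.79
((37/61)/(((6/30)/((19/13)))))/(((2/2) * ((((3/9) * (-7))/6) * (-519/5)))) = 105450/960323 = 0.11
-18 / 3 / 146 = -3 / 73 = -0.04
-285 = -285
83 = 83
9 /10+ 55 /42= 2.21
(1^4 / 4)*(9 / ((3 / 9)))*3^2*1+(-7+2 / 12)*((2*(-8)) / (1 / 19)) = 25657 / 12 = 2138.08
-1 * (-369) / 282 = 123 / 94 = 1.31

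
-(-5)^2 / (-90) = 5 / 18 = 0.28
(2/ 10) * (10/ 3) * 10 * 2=40/ 3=13.33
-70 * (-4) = 280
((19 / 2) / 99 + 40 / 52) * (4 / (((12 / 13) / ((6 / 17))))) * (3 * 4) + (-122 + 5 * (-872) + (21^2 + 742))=-108343 / 33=-3283.12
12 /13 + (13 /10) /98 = 11929 /12740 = 0.94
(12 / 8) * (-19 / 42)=-19 / 28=-0.68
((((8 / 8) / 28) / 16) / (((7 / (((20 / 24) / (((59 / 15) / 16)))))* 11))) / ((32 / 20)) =125 / 2035264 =0.00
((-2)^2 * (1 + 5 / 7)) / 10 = 24 / 35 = 0.69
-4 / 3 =-1.33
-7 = -7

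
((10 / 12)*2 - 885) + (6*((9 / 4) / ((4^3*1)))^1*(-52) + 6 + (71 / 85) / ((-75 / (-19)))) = -181170457 / 204000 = -888.09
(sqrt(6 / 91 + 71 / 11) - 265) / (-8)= 32.81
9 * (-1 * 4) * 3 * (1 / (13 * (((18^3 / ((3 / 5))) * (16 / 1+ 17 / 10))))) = -1 / 20709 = -0.00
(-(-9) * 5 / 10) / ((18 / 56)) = 14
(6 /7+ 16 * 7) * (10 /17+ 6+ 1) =101910 /119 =856.39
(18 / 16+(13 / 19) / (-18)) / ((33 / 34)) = 25279 / 22572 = 1.12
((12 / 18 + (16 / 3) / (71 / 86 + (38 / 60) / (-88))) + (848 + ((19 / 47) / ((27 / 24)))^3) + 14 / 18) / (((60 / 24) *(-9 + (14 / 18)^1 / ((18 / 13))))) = -24076232444446036 / 593340974416035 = -40.58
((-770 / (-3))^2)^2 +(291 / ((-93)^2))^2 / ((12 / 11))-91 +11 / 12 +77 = 649291429589972489 / 149610402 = 4339881591.86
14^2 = 196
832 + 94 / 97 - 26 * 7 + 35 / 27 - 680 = -27.73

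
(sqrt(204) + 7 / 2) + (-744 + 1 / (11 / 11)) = -1479 / 2 + 2 * sqrt(51) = -725.22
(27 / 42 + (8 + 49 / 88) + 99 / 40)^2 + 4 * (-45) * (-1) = 316.30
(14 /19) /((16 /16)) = 14 /19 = 0.74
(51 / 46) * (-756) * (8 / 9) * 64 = -47682.78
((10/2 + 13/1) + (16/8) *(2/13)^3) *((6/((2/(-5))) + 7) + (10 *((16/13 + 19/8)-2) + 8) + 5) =21660195/57122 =379.19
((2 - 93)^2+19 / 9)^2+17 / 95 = 68609929.86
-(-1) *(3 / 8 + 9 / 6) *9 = 135 / 8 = 16.88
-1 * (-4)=4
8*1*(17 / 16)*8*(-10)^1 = -680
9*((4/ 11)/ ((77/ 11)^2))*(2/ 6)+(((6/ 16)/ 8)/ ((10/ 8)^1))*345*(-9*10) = -5020689/ 4312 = -1164.35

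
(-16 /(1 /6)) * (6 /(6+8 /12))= -432 /5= -86.40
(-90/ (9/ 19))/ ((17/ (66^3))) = -54624240/ 17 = -3213190.59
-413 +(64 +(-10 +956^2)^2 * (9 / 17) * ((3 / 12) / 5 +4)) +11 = 152226268647271 / 85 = 1790897278203.19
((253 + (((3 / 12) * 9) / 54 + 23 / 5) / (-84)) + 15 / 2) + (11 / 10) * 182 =4643299 / 10080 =460.64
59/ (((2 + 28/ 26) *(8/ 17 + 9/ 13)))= 169507/ 10280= 16.49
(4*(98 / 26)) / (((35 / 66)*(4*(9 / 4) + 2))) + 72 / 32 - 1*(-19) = 6197 / 260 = 23.83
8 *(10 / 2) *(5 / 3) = 200 / 3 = 66.67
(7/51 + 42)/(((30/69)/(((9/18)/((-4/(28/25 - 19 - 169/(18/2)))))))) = 50959237/114750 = 444.09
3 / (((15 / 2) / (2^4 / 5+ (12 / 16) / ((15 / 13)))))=77 / 50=1.54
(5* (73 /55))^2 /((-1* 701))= -5329 /84821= -0.06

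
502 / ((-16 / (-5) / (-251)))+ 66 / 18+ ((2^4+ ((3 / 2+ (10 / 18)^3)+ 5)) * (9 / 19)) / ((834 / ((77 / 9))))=-1819252468433 / 46206936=-39371.85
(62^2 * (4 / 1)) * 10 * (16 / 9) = 2460160 / 9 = 273351.11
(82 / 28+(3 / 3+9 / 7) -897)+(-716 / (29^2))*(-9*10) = -815.16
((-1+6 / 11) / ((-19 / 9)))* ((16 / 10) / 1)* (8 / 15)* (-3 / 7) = -576 / 7315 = -0.08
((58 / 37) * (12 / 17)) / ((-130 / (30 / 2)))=-1044 / 8177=-0.13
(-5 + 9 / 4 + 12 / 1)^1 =37 / 4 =9.25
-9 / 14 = -0.64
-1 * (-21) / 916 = 21 / 916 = 0.02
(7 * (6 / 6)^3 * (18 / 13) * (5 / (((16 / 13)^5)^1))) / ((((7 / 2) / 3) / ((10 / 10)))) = 3855735 / 262144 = 14.71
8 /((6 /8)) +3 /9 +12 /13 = 11.92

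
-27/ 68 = -0.40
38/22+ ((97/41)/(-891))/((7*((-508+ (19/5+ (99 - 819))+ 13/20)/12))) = 3602897561/2085883569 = 1.73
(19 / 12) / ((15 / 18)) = 19 / 10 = 1.90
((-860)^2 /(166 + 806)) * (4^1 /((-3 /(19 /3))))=-14052400 /2187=-6425.42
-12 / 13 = -0.92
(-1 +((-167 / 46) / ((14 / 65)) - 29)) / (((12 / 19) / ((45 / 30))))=-573325 / 5152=-111.28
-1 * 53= -53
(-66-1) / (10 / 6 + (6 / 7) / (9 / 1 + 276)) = -133665 / 3331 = -40.13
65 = 65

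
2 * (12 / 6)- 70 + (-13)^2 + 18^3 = 5935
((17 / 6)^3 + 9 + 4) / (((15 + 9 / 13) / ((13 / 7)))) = 186407 / 44064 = 4.23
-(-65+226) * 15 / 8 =-2415 / 8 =-301.88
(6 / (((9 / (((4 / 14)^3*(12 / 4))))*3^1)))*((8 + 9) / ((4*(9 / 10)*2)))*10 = 3400 / 9261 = 0.37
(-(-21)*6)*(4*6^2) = 18144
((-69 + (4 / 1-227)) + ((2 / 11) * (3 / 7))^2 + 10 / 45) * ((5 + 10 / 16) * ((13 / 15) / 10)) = -20239999 / 142296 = -142.24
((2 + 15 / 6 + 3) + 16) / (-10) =-47 / 20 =-2.35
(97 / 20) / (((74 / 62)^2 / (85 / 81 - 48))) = -354504251 / 2217780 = -159.85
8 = 8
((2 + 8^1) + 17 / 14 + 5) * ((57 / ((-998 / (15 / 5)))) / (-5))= 38817 / 69860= 0.56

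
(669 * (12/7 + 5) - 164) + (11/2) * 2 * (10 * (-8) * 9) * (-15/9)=122695/7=17527.86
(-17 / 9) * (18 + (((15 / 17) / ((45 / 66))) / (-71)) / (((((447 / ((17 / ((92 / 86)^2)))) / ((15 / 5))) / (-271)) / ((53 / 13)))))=-49490285165 / 1309532094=-37.79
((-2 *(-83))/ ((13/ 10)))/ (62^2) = 415/ 12493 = 0.03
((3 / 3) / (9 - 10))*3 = -3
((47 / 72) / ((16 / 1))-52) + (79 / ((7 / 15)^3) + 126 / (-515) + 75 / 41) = 6065224305059 / 8343296640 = 726.96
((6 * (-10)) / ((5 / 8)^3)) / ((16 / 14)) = -5376 / 25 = -215.04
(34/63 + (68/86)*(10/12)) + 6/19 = 77947/51471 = 1.51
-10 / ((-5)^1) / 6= 1 / 3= 0.33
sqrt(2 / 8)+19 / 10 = 2.40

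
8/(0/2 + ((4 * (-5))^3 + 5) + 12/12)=-4/3997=-0.00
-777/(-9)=259/3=86.33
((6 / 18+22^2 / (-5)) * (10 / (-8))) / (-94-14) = -1447 / 1296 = -1.12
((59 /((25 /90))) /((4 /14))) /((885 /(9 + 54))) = 1323 /25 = 52.92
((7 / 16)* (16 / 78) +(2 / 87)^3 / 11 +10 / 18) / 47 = 121530595 / 8851597326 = 0.01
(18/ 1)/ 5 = 18/ 5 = 3.60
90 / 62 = 45 / 31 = 1.45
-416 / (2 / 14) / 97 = -2912 / 97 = -30.02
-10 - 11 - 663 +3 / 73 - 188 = -63653 / 73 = -871.96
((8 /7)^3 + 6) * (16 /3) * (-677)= -27838240 /1029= -27053.68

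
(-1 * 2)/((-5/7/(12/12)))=14/5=2.80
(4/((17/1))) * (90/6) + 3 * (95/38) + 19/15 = 6271/510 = 12.30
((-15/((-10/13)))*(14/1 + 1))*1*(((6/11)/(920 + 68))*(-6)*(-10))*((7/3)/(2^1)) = 4725/418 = 11.30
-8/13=-0.62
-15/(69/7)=-35/23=-1.52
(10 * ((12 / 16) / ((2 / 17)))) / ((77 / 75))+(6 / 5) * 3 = 101169 / 1540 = 65.69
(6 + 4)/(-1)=-10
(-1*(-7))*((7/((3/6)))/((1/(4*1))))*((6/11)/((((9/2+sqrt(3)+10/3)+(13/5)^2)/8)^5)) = 6.04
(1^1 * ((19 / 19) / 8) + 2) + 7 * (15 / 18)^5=38399 / 7776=4.94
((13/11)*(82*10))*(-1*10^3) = -10660000/11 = -969090.91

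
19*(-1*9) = -171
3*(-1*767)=-2301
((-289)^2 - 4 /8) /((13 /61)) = 10189501 /26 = 391903.88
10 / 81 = 0.12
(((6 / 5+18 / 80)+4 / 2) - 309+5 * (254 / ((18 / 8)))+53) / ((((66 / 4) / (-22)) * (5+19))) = -112273 / 6480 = -17.33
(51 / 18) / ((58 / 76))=323 / 87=3.71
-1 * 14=-14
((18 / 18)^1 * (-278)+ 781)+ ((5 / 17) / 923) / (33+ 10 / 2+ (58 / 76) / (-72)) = 503.00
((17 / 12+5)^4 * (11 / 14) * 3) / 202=55240493 / 2792448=19.78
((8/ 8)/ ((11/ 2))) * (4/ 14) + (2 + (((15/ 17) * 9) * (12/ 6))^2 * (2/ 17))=12002854/ 378301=31.73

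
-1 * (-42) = 42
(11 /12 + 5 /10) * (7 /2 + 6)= 323 /24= 13.46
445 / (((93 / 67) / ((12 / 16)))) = 29815 / 124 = 240.44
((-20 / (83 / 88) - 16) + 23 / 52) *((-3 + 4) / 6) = -52889 / 8632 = -6.13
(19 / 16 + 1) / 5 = 7 / 16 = 0.44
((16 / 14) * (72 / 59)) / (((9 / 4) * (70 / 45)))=1152 / 2891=0.40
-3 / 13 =-0.23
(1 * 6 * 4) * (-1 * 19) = -456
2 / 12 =1 / 6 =0.17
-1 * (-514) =514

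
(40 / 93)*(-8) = -320 / 93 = -3.44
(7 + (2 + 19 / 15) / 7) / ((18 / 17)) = 952 / 135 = 7.05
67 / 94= 0.71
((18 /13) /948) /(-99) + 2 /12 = 5648 /33891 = 0.17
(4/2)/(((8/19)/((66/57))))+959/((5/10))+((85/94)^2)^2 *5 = 150438065581/78074896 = 1926.84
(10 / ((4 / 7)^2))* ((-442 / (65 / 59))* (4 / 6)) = -49147 / 6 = -8191.17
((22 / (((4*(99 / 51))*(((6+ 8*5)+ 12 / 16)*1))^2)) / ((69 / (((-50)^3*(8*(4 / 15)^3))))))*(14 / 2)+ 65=1443429005 / 22316877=64.68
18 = 18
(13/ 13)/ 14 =1/ 14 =0.07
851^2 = 724201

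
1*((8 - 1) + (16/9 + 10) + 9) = 250/9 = 27.78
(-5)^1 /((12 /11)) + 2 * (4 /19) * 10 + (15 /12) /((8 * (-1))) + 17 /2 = 14539 /1824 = 7.97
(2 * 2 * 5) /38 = 10 /19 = 0.53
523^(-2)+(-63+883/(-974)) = -17025811631/266417246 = -63.91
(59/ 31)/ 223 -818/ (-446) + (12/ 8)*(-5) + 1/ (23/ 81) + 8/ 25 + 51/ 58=-107935357/ 115274275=-0.94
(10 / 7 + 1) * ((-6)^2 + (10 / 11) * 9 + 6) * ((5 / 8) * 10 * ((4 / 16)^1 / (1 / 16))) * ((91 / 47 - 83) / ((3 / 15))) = -1234907.43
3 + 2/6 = 10/3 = 3.33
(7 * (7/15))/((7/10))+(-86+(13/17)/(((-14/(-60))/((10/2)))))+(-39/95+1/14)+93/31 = -4224851/67830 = -62.29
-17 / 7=-2.43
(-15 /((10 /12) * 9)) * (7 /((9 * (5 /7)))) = -98 /45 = -2.18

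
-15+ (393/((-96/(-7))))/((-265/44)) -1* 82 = -101.76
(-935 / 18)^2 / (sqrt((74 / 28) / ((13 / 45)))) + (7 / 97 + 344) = 33375 / 97 + 174845 * sqrt(33670) / 35964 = 1236.16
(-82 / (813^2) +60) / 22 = 2.73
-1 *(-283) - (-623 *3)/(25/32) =66883/25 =2675.32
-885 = -885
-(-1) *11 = 11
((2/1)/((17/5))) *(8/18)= 40/153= 0.26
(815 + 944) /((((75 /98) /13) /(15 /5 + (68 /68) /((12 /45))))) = 10084347 /50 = 201686.94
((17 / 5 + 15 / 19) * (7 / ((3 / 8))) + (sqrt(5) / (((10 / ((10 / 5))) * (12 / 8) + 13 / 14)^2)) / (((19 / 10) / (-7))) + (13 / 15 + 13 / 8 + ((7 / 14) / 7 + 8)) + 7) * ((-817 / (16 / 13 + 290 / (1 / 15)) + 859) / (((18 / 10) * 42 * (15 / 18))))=707149711031 / 541676016 - 3967331795 * sqrt(5) / 5611828011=1303.90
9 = 9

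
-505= -505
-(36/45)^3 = -0.51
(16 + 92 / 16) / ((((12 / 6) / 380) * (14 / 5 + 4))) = 41325 / 68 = 607.72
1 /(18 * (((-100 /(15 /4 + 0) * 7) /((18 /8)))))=-3 /4480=-0.00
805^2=648025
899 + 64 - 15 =948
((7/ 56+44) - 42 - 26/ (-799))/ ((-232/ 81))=-0.75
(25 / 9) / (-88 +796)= 25 / 6372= 0.00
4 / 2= 2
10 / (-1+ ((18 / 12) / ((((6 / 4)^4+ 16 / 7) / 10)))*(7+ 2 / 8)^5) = 526720 / 2153617973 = 0.00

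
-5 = -5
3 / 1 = 3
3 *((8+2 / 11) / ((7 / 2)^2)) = 1080 / 539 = 2.00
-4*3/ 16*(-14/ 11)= 21/ 22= 0.95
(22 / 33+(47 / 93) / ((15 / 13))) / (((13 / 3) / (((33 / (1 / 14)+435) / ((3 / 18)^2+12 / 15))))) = 1275948 / 4619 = 276.24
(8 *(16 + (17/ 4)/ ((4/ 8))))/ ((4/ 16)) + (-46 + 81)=819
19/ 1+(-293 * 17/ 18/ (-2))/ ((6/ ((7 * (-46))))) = -799889/ 108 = -7406.38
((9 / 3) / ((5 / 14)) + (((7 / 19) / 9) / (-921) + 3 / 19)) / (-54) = -3369461 / 21261285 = -0.16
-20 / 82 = -10 / 41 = -0.24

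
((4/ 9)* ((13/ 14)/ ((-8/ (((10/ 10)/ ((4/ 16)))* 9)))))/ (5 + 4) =-13/ 63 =-0.21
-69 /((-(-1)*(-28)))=69 /28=2.46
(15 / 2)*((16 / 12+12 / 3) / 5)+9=17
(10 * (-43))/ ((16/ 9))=-1935/ 8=-241.88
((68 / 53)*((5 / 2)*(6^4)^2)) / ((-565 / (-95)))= 5425159680 / 5989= 905854.01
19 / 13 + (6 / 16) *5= 347 / 104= 3.34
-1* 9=-9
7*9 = 63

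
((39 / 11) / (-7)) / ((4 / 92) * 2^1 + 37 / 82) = -73554 / 78155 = -0.94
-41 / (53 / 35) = -1435 / 53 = -27.08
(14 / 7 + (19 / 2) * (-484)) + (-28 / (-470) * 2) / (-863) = -932091808 / 202805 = -4596.00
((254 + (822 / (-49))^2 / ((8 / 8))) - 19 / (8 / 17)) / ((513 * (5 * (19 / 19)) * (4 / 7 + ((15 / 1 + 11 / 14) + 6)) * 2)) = 9508781 / 2203006680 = 0.00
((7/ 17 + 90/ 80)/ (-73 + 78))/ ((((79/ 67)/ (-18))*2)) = -126027/ 53720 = -2.35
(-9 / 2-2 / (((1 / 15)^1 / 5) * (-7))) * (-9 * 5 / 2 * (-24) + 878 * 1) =168033 / 7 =24004.71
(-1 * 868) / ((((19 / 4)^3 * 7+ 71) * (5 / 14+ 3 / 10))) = -1944320 / 1208811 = -1.61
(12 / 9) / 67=4 / 201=0.02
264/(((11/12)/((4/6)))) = 192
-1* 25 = -25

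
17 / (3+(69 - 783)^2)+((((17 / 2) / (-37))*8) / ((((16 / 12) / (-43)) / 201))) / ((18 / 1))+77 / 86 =537547386617 / 811090209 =662.75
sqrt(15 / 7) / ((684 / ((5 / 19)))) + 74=5*sqrt(105) / 90972 + 74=74.00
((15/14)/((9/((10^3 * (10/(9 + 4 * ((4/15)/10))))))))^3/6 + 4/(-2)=122069656796530754/327851734623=372331.89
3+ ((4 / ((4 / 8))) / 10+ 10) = 69 / 5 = 13.80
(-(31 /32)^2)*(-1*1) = 961 /1024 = 0.94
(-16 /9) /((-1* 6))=0.30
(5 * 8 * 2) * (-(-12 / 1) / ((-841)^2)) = 960 / 707281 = 0.00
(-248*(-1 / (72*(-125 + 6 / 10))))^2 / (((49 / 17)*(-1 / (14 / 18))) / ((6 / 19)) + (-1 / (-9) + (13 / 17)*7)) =-0.00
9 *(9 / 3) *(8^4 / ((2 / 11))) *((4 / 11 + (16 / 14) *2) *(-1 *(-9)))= 101523456 / 7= 14503350.86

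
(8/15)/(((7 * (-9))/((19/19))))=-8/945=-0.01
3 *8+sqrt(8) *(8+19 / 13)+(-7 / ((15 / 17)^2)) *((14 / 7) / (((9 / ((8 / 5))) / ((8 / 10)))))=1085528 / 50625+246 *sqrt(2) / 13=48.20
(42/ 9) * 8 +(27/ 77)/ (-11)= 37.30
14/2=7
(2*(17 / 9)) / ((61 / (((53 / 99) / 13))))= 1802 / 706563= 0.00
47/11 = 4.27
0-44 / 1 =-44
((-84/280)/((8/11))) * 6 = -99/40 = -2.48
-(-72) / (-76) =-18 / 19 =-0.95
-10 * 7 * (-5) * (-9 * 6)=-18900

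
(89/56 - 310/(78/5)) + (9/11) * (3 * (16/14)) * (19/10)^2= -4898347/600600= -8.16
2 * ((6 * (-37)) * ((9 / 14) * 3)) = -5994 / 7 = -856.29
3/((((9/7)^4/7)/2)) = 33614/2187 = 15.37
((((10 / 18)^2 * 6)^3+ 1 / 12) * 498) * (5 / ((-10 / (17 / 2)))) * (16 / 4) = -54470.17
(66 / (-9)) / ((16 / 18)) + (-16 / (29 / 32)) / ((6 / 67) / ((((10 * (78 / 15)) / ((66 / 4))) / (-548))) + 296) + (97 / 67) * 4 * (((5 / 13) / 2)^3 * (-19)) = -9.10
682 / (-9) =-682 / 9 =-75.78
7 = 7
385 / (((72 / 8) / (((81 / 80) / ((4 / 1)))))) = 693 / 64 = 10.83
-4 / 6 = -2 / 3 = -0.67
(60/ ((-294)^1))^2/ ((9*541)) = 100/ 11690469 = 0.00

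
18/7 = 2.57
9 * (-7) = -63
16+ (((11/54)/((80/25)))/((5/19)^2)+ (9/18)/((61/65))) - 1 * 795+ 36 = -195412729/263520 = -741.55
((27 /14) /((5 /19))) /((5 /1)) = 513 /350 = 1.47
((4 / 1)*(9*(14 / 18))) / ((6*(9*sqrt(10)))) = 7*sqrt(10) / 135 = 0.16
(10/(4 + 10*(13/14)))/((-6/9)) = -35/31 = -1.13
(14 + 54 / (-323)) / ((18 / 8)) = 17872 / 2907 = 6.15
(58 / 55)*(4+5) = 522 / 55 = 9.49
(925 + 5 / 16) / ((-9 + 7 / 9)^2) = 1199205 / 87616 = 13.69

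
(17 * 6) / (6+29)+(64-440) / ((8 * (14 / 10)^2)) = -5161 / 245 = -21.07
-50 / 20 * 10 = -25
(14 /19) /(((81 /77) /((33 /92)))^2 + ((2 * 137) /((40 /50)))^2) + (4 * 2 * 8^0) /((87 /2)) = 3529150848536 /19189102385793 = 0.18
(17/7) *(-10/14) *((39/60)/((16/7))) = -221/448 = -0.49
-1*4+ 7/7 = -3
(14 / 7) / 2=1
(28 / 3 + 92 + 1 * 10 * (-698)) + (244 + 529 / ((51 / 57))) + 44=-305971 / 51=-5999.43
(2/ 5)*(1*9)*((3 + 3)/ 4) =27/ 5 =5.40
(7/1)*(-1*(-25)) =175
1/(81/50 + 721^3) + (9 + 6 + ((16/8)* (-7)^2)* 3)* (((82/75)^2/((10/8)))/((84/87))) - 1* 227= 97219132609955653/1229830096096875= 79.05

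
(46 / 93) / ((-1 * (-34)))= 23 / 1581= 0.01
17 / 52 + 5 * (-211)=-54843 / 52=-1054.67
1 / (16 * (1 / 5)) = 5 / 16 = 0.31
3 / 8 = 0.38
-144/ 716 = -36/ 179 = -0.20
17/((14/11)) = 187/14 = 13.36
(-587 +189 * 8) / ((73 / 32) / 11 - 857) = -325600 / 301591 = -1.08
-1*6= -6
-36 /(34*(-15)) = 6 /85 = 0.07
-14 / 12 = -7 / 6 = -1.17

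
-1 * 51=-51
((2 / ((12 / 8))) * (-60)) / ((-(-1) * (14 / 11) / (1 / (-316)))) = 110 / 553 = 0.20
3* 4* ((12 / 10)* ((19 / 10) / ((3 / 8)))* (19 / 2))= 17328 / 25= 693.12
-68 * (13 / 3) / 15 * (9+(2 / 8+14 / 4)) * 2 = -500.93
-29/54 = -0.54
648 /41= 15.80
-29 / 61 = -0.48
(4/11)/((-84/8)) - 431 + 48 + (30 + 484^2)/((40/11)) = 295890743/4620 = 64045.62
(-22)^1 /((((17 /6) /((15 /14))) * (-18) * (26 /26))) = 55 /119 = 0.46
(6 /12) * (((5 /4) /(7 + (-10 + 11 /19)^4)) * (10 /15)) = 651605 /12330455136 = 0.00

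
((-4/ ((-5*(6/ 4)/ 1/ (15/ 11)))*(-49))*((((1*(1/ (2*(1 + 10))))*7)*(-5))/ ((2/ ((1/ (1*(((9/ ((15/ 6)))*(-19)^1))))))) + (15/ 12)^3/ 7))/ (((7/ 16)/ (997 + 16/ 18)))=-4399342850/ 186219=-23624.56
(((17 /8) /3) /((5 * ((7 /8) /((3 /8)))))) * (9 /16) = 153 /4480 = 0.03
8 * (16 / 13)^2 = 2048 / 169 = 12.12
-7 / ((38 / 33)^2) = -7623 / 1444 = -5.28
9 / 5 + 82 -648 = -2821 / 5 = -564.20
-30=-30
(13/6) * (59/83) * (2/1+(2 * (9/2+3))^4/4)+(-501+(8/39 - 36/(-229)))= 37548147589/1976728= 18995.10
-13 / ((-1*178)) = 0.07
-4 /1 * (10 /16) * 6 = -15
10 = 10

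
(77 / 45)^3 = 456533 / 91125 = 5.01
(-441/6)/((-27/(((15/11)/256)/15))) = 49/50688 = 0.00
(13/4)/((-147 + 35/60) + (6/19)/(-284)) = -52611/2370211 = -0.02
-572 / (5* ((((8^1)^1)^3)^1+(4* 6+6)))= -286 / 1355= -0.21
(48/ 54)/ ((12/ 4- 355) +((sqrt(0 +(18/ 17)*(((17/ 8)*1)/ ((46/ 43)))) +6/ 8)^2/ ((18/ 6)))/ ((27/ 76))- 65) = -252598880/ 117786815793- 27968*sqrt(1978)/ 117786815793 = -0.00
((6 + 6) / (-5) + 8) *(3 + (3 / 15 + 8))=1568 / 25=62.72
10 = 10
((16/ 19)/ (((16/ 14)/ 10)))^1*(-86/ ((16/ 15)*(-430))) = 1.38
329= 329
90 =90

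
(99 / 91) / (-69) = -33 / 2093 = -0.02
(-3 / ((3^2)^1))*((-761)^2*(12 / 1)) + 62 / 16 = -2316480.12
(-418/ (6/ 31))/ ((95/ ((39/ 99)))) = -403/ 45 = -8.96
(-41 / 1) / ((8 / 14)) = -287 / 4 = -71.75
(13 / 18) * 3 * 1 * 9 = 39 / 2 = 19.50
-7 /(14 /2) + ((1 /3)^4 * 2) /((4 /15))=-49 /54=-0.91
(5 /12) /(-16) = -5 /192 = -0.03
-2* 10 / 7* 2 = -40 / 7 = -5.71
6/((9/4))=8/3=2.67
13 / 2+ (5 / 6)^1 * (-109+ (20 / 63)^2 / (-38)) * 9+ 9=-802.02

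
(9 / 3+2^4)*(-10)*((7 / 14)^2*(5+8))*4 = -2470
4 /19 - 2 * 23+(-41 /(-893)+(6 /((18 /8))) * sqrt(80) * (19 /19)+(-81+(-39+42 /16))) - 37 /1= -176.27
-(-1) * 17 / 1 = 17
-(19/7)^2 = -361/49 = -7.37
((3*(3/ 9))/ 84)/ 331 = 1/ 27804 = 0.00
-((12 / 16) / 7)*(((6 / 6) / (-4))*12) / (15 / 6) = 9 / 70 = 0.13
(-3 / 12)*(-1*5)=5 / 4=1.25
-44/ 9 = -4.89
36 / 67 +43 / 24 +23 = 40729 / 1608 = 25.33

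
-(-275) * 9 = 2475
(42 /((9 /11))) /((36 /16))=616 /27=22.81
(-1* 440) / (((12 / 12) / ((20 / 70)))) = -880 / 7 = -125.71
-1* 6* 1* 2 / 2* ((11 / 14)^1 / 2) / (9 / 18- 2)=11 / 7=1.57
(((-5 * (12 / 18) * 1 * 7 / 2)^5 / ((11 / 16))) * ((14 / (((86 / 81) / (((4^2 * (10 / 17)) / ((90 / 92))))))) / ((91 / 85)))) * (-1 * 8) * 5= 247399040000000 / 166023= 1490149196.20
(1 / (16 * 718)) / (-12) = -0.00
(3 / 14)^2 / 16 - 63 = -197559 / 3136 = -63.00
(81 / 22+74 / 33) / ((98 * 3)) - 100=-1940009 / 19404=-99.98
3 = 3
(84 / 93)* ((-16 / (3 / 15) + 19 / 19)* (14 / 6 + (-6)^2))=-254380 / 93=-2735.27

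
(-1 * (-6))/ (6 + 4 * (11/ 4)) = 6/ 17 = 0.35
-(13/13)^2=-1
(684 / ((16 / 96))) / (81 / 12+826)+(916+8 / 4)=922.93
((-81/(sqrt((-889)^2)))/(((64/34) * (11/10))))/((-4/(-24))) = -20655/78232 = -0.26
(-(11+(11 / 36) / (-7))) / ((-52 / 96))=5522 / 273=20.23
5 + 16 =21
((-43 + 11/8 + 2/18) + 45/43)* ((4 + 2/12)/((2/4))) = -3132175/9288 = -337.23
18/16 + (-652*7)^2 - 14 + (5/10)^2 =166640667/8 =20830083.38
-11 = -11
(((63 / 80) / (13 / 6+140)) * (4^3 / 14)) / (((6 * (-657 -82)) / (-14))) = 252 / 3151835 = 0.00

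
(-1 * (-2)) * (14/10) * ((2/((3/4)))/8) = 14/15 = 0.93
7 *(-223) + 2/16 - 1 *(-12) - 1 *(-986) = -4503/8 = -562.88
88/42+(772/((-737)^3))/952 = 85553152387/40832186406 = 2.10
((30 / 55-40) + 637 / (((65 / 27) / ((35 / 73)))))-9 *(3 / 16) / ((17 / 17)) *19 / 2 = 1834109 / 25696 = 71.38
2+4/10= 12/5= 2.40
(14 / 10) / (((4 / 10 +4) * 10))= 7 / 220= 0.03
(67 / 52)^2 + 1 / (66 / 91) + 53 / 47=17474239 / 4193904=4.17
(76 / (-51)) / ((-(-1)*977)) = -76 / 49827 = -0.00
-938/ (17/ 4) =-3752/ 17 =-220.71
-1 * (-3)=3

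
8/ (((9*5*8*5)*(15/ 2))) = 2/ 3375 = 0.00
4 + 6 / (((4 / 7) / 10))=109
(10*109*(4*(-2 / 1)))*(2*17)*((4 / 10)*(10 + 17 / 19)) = -24548544 / 19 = -1292028.63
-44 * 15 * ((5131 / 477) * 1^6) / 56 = -40315 / 318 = -126.78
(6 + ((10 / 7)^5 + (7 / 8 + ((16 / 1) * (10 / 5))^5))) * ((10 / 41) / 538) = 22557982166885 / 1482915224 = 15211.92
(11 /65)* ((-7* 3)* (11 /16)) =-2541 /1040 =-2.44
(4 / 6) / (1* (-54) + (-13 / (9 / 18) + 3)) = -2 / 231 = -0.01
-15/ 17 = -0.88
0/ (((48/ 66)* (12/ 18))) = 0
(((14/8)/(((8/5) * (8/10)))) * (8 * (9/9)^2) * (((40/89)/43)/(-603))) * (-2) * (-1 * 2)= -1750/2307681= -0.00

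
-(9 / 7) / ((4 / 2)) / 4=-9 / 56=-0.16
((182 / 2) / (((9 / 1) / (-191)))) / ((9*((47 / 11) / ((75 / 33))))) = -434525 / 3807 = -114.14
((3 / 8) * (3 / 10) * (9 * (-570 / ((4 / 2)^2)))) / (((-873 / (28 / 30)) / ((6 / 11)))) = 3591 / 42680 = 0.08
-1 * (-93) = 93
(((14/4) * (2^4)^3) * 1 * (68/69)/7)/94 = 21.47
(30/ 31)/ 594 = 5/ 3069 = 0.00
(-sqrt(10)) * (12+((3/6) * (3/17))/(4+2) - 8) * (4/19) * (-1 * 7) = 18.71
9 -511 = -502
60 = 60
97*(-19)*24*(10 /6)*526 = -38776720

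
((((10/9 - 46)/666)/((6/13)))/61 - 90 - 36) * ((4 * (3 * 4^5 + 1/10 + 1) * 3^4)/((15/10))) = -8494803030436/101565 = -83639078.72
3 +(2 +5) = 10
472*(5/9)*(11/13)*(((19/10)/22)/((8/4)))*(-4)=-4484/117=-38.32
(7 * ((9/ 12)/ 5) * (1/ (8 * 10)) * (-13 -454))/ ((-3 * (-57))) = -3269/ 91200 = -0.04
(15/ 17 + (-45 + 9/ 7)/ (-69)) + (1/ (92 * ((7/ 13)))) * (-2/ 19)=157441/ 104006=1.51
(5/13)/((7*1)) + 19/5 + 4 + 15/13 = 4099/455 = 9.01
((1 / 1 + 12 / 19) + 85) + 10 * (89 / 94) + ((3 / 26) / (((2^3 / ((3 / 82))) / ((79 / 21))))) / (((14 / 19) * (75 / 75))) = 96.10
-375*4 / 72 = -125 / 6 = -20.83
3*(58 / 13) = 174 / 13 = 13.38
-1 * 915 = -915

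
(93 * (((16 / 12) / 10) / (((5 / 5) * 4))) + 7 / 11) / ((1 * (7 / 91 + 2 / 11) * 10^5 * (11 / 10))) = 5343 / 40700000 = 0.00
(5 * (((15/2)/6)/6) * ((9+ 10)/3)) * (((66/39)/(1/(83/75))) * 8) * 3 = 296.53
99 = 99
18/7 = 2.57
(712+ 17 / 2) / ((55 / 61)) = 7991 / 10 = 799.10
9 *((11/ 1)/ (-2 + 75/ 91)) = -9009/ 107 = -84.20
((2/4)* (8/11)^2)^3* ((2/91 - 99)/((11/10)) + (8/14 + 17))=-2375057408/1773332561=-1.34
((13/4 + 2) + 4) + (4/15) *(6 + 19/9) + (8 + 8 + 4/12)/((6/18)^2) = 85543/540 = 158.41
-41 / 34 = -1.21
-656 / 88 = -82 / 11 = -7.45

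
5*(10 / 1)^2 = 500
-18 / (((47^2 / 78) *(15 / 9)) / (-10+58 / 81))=832 / 235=3.54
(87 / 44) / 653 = 87 / 28732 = 0.00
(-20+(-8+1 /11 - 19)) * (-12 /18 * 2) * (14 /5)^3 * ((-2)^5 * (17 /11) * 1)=-1027002368 /15125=-67900.98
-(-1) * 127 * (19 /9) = 2413 /9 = 268.11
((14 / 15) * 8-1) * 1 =97 / 15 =6.47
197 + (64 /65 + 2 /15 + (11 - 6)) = 39608 /195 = 203.12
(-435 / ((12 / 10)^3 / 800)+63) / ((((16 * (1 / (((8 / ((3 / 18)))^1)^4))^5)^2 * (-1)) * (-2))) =-6986813637986028619675671772148368520661493741082189881438576287154176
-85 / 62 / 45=-17 / 558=-0.03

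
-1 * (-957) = 957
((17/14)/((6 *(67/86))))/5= 731/14070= 0.05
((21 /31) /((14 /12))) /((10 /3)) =27 /155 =0.17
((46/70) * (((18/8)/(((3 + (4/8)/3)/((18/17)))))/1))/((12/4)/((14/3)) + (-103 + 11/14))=-621/127585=-0.00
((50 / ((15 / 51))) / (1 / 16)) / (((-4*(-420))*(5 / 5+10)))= 34 / 231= 0.15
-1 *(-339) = 339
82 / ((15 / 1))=82 / 15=5.47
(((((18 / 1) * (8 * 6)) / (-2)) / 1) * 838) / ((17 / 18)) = -6516288 / 17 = -383311.06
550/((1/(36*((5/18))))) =5500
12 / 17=0.71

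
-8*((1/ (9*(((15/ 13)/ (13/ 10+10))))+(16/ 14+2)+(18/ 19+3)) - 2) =-4437308/ 89775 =-49.43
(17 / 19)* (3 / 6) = 17 / 38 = 0.45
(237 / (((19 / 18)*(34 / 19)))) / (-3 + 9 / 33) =-7821 / 170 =-46.01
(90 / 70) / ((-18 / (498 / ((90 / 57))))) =-1577 / 70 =-22.53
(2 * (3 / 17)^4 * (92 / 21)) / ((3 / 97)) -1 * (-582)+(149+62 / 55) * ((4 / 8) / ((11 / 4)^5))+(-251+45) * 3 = -35.25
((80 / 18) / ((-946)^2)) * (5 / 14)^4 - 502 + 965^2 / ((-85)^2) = -4170446127374227 / 11177502629832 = -373.11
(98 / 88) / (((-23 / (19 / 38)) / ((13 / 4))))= -637 / 8096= -0.08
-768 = -768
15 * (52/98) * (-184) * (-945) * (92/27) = 33009600/7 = 4715657.14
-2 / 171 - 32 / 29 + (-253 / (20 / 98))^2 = 762126382031 / 495900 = 1536854.97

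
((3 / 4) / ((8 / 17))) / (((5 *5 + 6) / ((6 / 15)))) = 0.02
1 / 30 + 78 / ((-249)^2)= 2383 / 68890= 0.03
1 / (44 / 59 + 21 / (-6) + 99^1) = 118 / 11357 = 0.01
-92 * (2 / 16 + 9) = -839.50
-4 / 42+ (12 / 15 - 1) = -31 / 105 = -0.30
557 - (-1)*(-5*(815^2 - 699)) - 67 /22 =-72975673 /22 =-3317076.05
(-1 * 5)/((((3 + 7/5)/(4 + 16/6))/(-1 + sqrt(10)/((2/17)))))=250/33- 2125 * sqrt(10)/33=-196.06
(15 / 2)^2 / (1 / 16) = 900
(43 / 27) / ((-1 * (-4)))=43 / 108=0.40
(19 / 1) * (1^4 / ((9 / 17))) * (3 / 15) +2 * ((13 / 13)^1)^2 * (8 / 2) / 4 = 413 / 45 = 9.18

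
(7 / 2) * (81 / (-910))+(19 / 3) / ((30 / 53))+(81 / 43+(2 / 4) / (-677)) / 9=755214313 / 68119740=11.09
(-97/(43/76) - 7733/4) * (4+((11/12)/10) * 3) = -61903197/6880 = -8997.56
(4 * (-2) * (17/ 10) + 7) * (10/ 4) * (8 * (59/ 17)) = -7788/ 17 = -458.12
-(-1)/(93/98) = 98/93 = 1.05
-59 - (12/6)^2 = -63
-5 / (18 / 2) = -5 / 9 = -0.56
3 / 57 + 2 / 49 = 87 / 931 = 0.09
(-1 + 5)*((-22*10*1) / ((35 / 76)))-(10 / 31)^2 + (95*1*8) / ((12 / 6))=-10298776 / 6727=-1530.96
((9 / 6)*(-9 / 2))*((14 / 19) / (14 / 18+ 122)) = -1701 / 41990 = -0.04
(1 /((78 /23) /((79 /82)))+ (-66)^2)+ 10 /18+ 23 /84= 292615025 /67158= 4357.11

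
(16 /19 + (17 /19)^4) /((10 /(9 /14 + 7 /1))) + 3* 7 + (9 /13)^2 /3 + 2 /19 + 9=19362767611 /616678972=31.40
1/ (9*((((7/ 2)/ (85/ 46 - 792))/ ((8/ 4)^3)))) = -290776/ 1449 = -200.67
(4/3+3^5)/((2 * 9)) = 733/54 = 13.57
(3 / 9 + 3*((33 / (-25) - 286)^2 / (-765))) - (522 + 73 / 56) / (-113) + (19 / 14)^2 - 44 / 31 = -23223593995813 / 72949975000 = -318.35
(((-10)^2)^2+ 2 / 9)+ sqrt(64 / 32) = sqrt(2)+ 90002 / 9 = 10001.64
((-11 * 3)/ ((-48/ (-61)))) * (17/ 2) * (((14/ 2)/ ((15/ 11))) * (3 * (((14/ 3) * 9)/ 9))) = -6148373/ 240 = -25618.22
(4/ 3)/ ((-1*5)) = -4/ 15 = -0.27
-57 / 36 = -19 / 12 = -1.58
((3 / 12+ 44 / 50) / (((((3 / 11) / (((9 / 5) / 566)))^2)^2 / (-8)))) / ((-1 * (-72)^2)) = 1654433 / 51313983368000000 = 0.00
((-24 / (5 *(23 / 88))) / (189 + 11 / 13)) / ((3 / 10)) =-4576 / 14191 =-0.32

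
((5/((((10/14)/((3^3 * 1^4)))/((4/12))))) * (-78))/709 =-4914/709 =-6.93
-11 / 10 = -1.10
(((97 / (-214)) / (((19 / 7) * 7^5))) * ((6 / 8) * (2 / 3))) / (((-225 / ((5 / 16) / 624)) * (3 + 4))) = 97 / 61405130142720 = 0.00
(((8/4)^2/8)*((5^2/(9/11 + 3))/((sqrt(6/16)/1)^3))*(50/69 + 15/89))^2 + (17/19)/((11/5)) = 15254673106700695/93848391717003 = 162.55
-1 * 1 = -1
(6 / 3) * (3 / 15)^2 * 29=58 / 25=2.32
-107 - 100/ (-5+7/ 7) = -82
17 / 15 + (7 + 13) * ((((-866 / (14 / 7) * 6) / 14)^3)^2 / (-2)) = -720686132637799330117 / 1764735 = -408382070190594.81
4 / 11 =0.36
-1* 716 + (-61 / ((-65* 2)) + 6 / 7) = -650353 / 910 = -714.67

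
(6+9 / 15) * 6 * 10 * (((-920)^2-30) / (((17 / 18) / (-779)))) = -4699648855440 / 17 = -276449932672.94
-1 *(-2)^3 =8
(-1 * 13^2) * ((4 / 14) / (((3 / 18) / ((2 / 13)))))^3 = -13824 / 4459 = -3.10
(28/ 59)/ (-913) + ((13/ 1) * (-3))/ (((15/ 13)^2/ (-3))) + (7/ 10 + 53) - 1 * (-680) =2212801093/ 2693350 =821.58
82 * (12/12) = 82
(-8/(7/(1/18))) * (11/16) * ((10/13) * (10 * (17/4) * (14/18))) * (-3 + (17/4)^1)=-23375/16848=-1.39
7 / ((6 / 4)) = 14 / 3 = 4.67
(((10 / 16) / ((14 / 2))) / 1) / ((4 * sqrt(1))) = 5 / 224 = 0.02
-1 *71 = -71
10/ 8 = 5/ 4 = 1.25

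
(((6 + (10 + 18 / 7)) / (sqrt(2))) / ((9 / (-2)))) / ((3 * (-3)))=130 * sqrt(2) / 567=0.32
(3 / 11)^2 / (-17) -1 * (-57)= 117240 / 2057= 57.00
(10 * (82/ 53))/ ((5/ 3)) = 492/ 53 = 9.28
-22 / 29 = -0.76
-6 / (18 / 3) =-1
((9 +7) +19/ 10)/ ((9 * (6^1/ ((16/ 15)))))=716/ 2025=0.35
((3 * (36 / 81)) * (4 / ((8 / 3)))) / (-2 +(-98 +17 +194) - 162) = -0.04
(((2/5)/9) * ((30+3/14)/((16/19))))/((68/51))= 2679/2240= 1.20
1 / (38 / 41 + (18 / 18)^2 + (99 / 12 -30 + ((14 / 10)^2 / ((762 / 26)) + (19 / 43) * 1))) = -67170300 / 1297356301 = -0.05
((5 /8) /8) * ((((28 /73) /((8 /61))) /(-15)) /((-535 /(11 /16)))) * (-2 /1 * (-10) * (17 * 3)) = 79849 /3999232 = 0.02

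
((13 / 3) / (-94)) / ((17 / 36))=-78 / 799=-0.10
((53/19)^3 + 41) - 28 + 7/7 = 244903/6859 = 35.71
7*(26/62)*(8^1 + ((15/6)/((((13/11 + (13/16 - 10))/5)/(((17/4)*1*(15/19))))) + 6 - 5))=11.04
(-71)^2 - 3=5038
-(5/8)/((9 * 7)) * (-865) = 4325/504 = 8.58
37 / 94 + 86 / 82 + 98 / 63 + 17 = 693649 / 34686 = 20.00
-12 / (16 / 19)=-57 / 4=-14.25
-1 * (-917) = 917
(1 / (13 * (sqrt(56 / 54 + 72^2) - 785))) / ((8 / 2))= -21195 / 857900108 - 3 * sqrt(104997) / 428950054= -0.00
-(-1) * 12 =12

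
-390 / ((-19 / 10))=3900 / 19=205.26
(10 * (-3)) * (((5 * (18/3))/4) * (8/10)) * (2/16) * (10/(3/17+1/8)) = -30600/41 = -746.34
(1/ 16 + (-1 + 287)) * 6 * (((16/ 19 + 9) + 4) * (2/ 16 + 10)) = 292511493/ 1216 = 240552.21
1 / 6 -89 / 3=-59 / 2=-29.50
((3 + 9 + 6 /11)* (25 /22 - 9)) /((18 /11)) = -3979 /66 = -60.29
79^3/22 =493039/22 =22410.86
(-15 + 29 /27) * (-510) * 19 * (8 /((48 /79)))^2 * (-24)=-561449605.93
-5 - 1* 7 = -12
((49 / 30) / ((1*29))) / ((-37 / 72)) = -588 / 5365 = -0.11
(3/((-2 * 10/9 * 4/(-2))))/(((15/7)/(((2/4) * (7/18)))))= 49/800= 0.06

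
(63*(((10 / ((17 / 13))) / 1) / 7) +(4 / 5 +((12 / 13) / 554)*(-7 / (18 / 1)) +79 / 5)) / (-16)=-19609997 / 3673020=-5.34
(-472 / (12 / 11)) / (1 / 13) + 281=-16031 / 3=-5343.67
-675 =-675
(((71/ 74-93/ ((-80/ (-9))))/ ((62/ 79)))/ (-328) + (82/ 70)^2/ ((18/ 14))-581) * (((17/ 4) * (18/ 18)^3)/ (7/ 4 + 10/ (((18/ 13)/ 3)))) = -186924689951771/ 1776040492800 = -105.25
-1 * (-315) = 315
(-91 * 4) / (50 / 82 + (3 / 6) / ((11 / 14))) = -82082 / 281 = -292.11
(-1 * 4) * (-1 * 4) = 16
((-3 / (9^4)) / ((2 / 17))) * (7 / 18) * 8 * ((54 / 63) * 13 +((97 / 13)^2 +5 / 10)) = -100283 / 123201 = -0.81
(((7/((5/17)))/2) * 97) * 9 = 103887/10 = 10388.70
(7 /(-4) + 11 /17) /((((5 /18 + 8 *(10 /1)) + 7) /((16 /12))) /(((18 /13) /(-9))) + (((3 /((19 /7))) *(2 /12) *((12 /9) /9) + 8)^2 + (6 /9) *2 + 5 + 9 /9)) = 78950700 /25319146333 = 0.00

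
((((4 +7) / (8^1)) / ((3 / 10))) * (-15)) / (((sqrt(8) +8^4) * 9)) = -35200 / 18874359 +275 * sqrt(2) / 301989744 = -0.00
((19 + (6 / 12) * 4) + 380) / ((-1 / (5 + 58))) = -25263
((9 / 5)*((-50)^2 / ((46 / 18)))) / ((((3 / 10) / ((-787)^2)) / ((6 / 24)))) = 20903703750 / 23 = 908856684.78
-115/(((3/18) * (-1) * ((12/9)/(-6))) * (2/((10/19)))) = -15525/19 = -817.11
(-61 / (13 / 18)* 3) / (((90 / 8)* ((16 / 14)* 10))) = -1281 / 650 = -1.97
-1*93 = -93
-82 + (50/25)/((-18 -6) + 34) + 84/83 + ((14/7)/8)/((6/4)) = -200747/2490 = -80.62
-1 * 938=-938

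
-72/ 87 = -24/ 29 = -0.83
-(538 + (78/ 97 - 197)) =-33155/ 97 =-341.80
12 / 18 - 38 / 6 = -17 / 3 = -5.67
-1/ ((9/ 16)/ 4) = -64/ 9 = -7.11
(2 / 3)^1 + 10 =32 / 3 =10.67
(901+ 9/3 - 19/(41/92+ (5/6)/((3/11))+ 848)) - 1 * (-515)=1000440285/705043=1418.98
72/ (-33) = -24/ 11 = -2.18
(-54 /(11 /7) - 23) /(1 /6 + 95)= -3786 /6281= -0.60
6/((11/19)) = 114/11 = 10.36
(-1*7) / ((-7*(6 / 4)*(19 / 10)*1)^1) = 20 / 57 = 0.35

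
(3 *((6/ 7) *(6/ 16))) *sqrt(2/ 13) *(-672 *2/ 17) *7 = -9072 *sqrt(26)/ 221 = -209.31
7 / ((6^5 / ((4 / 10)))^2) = 7 / 377913600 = 0.00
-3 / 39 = -1 / 13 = -0.08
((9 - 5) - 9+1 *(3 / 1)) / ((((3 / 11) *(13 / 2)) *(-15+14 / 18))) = 33 / 416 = 0.08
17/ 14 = 1.21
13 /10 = 1.30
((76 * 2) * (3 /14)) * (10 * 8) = 18240 /7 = 2605.71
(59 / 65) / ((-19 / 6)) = -354 / 1235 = -0.29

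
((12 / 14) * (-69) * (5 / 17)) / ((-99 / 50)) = 8.79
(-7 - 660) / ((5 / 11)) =-7337 / 5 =-1467.40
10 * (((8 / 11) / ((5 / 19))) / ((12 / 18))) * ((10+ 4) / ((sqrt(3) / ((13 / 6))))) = 13832 * sqrt(3) / 33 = 725.99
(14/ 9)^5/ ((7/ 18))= 153664/ 6561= 23.42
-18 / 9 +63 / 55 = -0.85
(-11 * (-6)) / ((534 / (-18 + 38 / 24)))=-2167 / 1068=-2.03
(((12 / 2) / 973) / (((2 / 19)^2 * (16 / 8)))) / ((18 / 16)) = 722 / 2919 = 0.25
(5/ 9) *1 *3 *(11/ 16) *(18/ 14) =165/ 112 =1.47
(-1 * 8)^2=64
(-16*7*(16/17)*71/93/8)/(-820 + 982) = -7952/128061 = -0.06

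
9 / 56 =0.16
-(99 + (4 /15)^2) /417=-0.24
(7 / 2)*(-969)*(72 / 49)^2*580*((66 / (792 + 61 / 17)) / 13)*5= -326896010496 / 2412319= -135511.10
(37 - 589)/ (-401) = 552/ 401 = 1.38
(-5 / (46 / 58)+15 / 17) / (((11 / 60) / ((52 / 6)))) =-1102400 / 4301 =-256.31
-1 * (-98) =98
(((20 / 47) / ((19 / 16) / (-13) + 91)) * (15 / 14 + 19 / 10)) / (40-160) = -10816 / 93315915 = -0.00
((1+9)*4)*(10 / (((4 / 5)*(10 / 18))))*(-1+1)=0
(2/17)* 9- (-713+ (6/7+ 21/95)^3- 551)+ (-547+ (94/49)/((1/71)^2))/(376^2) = 893288894585618179/706788618088000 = 1263.87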